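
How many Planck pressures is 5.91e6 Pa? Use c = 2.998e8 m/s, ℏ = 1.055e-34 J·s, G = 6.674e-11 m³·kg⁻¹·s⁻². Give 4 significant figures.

1.276e-107

Planck pressure: p_P = c⁷/(ℏG²) = 4.632e113 Pa.
5.91e6 / 4.632e113 = 1.276e-107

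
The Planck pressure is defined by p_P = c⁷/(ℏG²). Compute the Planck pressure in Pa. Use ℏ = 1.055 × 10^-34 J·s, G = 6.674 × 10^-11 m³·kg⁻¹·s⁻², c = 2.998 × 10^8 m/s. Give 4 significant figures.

p_P = c⁷/(ℏG²)
  = 2.177 × 10^59 / 4.699 × 10^-55
  = 4.632 × 10^113 Pa

4.632 × 10^113 Pa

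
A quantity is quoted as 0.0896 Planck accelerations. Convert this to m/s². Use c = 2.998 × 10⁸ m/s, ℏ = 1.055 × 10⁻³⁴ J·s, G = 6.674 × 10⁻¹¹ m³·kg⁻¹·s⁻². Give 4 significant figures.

One Planck acceleration: a_P = √(c⁷/(ℏG)) = 5.560 × 10⁵¹ m/s².
0.0896 × 5.560 × 10⁵¹ m/s² = 4.982 × 10⁵⁰ m/s²

4.982 × 10⁵⁰ m/s²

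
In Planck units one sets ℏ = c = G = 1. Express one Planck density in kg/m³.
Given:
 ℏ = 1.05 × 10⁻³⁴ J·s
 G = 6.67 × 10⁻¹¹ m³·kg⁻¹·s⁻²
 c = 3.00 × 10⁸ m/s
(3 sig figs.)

ρ_P = c⁵/(ℏG²)
  = 2.43 × 10⁴² / 4.67 × 10⁻⁵⁵
  = 5.20 × 10⁹⁶ kg/m³

5.20 × 10⁹⁶ kg/m³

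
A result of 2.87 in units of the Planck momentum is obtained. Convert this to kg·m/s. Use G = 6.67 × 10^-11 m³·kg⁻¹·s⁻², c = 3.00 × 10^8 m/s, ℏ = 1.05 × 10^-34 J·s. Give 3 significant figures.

One Planck momentum: p_P = √(ℏc³/G) = 6.52 kg·m/s.
2.87 × 6.52 kg·m/s = 18.7 kg·m/s

18.7 kg·m/s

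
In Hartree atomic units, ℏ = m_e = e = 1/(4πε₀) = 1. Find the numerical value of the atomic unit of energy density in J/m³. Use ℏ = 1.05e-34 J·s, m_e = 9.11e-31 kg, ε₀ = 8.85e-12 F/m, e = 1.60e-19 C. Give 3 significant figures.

The unique combination of the constants set to 1 with dimensions of energy density is u_au = E_h/a₀³ = m_e⁴e¹⁰/((4πε₀)⁵ℏ⁸).
E_h = 4.38e-18 J
a₀ = 5.26e-11 m
E_h/a₀³ = 3.01e13 J/m³

3.01e13 J/m³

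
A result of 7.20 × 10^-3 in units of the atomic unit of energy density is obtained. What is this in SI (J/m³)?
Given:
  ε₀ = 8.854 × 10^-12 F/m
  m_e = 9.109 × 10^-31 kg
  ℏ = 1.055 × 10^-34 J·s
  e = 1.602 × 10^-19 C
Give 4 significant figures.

2.109 × 10^11 J/m³

One atomic unit of energy density: u_au = E_h/a₀³ = m_e⁴e¹⁰/((4πε₀)⁵ℏ⁸) = 2.929 × 10^13 J/m³.
7.20 × 10^-3 × 2.929 × 10^13 J/m³ = 2.109 × 10^11 J/m³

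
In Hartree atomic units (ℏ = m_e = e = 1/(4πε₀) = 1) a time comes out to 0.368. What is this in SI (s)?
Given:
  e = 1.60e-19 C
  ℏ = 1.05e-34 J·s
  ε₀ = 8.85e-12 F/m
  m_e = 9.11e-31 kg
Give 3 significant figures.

One atomic unit of time: τ_au = (4πε₀)²ℏ³/(m_e e⁴) = 2.40e-17 s.
0.368 × 2.40e-17 s = 8.83e-18 s

8.83e-18 s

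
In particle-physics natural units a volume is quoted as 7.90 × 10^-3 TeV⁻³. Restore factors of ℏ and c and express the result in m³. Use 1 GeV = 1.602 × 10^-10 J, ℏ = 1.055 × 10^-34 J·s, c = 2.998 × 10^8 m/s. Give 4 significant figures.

Volume is [L]³ = [E]⁻³·(ℏc)³.
1 GeV⁻³ → (ℏc)³ × (1 GeV in J)⁻³ = 7.696 × 10^-48 m³.
Convert the energy scale: 7.90 × 10^-3 TeV⁻³ = 7.90 × 10^-12 GeV⁻³.
Result: 7.90 × 10^-12 × 7.696 × 10^-48 = 6.080 × 10^-59 m³.

6.080 × 10^-59 m³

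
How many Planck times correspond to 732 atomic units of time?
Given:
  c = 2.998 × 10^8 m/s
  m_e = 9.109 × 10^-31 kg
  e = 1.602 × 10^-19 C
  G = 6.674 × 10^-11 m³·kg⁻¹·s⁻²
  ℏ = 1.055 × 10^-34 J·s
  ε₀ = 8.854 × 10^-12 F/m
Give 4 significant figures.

atomic unit of time: τ_au = (4πε₀)²ℏ³/(m_e e⁴) = 2.423 × 10^-17 s
Planck time: t_P = √(ℏG/c⁵) = 5.392 × 10^-44 s
732 × 2.423 × 10^-17 / 5.392 × 10^-44 = 3.289 × 10^29

3.289 × 10^29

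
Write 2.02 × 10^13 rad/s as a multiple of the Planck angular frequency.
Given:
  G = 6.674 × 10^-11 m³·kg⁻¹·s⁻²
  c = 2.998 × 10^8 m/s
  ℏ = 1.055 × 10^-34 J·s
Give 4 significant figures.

Planck angular frequency: ω_P = √(c⁵/(ℏG)) = 1.855 × 10^43 rad/s.
2.02 × 10^13 / 1.855 × 10^43 = 1.089 × 10^-30

1.089 × 10^-30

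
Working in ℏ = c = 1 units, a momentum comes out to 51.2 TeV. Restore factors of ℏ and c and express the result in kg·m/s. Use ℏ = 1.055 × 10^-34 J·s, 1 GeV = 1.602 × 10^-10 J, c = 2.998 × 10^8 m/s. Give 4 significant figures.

2.736 × 10^-14 kg·m/s

Momentum is [E]/c; divide by c.
1 GeV → 1/c × (1 GeV in J) = 5.344 × 10^-19 kg·m/s.
Convert the energy scale: 51.2 TeV = 5.12 × 10^4 GeV.
Result: 5.12 × 10^4 × 5.344 × 10^-19 = 2.736 × 10^-14 kg·m/s.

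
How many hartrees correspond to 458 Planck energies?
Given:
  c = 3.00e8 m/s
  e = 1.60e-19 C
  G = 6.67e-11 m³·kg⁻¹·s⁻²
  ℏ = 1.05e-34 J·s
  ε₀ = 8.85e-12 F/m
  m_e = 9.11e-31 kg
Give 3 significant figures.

Planck energy: E_P = √(ℏc⁵/G) = 1.96e9 J
hartree: E_h = m_e e⁴/(4πε₀ℏ)² = 4.38e-18 J
458 × 1.96e9 / 4.38e-18 = 2.05e29

2.05e29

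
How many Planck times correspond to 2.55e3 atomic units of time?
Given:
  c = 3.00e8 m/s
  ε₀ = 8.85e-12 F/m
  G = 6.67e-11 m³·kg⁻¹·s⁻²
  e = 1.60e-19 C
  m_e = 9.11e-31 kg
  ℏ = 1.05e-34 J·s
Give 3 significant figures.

atomic unit of time: τ_au = (4πε₀)²ℏ³/(m_e e⁴) = 2.40e-17 s
Planck time: t_P = √(ℏG/c⁵) = 5.37e-44 s
2.55e3 × 2.40e-17 / 5.37e-44 = 1.14e30

1.14e30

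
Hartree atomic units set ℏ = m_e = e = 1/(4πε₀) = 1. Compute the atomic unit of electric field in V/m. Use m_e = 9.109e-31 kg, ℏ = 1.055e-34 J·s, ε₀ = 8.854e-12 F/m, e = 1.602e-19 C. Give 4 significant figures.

5.131e11 V/m

From ℏ = m_e = e = 1/(4πε₀) = 1 the electric field scale is E_au = E_h/(e a₀) = m_e²e⁵/((4πε₀)³ℏ⁴).
E_h = 4.354e-18 J
a₀ = 5.297e-11 m
E_h/(e·a₀) = 5.131e11 V/m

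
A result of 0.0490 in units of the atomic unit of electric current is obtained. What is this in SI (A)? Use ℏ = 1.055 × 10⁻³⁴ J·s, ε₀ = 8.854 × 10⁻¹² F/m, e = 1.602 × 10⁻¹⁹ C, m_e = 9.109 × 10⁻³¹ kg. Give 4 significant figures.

One atomic unit of electric current: I_au = e E_h/ℏ = m_e e⁵/((4πε₀)²ℏ³) = 6.612 × 10⁻³ A.
0.0490 × 6.612 × 10⁻³ A = 3.240 × 10⁻⁴ A

3.240 × 10⁻⁴ A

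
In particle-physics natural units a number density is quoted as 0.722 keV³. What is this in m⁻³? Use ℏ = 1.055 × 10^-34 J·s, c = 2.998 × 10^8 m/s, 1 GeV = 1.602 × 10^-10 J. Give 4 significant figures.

9.382 × 10^28 m⁻³

Number density is [L]⁻³ = [E]³/(ℏc)³.
1 GeV³ → 1/(ℏc)³ × (1 GeV in J)³ = 1.299 × 10^47 m⁻³.
Convert the energy scale: 0.722 keV³ = 7.22 × 10^-19 GeV³.
Result: 7.22 × 10^-19 × 1.299 × 10^47 = 9.382 × 10^28 m⁻³.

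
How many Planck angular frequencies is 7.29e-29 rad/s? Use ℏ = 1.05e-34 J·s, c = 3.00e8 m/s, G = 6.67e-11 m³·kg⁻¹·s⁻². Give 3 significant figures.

Planck angular frequency: ω_P = √(c⁵/(ℏG)) = 1.86e43 rad/s.
7.29e-29 / 1.86e43 = 3.91e-72

3.91e-72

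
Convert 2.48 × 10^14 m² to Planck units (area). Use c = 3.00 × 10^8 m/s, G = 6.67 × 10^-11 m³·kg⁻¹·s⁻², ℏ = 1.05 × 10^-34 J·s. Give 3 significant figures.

Planck area: A_P = ℏG/c³ = 2.59 × 10^-70 m².
2.48 × 10^14 / 2.59 × 10^-70 = 9.56 × 10^83

9.56 × 10^83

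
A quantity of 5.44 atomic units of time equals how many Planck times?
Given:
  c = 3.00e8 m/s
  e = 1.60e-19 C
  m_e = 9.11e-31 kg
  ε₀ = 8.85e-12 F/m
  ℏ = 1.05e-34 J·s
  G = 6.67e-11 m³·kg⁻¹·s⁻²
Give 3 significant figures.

atomic unit of time: τ_au = (4πε₀)²ℏ³/(m_e e⁴) = 2.40e-17 s
Planck time: t_P = √(ℏG/c⁵) = 5.37e-44 s
5.44 × 2.40e-17 / 5.37e-44 = 2.43e27

2.43e27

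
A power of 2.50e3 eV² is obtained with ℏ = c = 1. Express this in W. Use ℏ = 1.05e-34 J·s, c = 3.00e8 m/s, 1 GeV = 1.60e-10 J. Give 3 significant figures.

0.610 W

Power is [E]/[T] = [E]²/ℏ.
1 GeV² → 1/ℏ × (1 GeV in J)² = 2.44e14 W.
Convert the energy scale: 2.50e3 eV² = 2.50e-15 GeV².
Result: 2.50e-15 × 2.44e14 = 0.610 W.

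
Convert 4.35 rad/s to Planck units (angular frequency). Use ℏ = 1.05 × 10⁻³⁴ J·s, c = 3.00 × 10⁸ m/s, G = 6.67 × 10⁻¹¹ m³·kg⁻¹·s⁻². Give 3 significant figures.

Planck angular frequency: ω_P = √(c⁵/(ℏG)) = 1.86 × 10⁴³ rad/s.
4.35 / 1.86 × 10⁴³ = 2.34 × 10⁻⁴³

2.34 × 10⁻⁴³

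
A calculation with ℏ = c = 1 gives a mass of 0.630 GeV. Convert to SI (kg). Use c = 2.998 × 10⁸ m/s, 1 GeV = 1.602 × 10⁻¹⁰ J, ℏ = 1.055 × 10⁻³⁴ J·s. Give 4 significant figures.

Mass is [E]/c²; divide by c².
1 GeV → 1/c² × (1 GeV in J) = 1.782 × 10⁻²⁷ kg.
Result: 0.630 × 1.782 × 10⁻²⁷ = 1.123 × 10⁻²⁷ kg.

1.123 × 10⁻²⁷ kg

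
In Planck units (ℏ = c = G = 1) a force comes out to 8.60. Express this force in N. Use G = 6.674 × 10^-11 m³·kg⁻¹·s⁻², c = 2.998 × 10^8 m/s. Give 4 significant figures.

One Planck force: F_P = c⁴/G = 1.210 × 10^44 N.
8.60 × 1.210 × 10^44 N = 1.041 × 10^45 N

1.041 × 10^45 N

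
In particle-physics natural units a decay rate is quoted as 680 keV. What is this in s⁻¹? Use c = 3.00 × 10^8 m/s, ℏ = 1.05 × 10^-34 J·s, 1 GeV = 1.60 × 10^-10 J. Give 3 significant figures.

1.04 × 10^21 s⁻¹

A rate is [E]/ℏ; divide by ℏ.
1 GeV → 1/ℏ × (1 GeV in J) = 1.52 × 10^24 s⁻¹.
Convert the energy scale: 680 keV = 6.80 × 10^-4 GeV.
Result: 6.80 × 10^-4 × 1.52 × 10^24 = 1.04 × 10^21 s⁻¹.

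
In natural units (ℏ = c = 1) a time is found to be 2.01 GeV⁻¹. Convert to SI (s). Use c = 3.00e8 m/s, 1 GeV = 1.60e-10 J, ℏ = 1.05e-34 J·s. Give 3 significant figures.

A time is [E]⁻¹ in ℏ=c=1; restore one factor of ℏ.
1 GeV⁻¹ → ℏ × (1 GeV in J)⁻¹ = 6.56e-25 s.
Result: 2.01 × 6.56e-25 = 1.32e-24 s.

1.32e-24 s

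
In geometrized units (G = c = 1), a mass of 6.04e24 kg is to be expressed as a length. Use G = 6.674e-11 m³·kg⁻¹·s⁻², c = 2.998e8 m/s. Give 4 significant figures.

4.485e-3 m

In G = c = 1 units mass has dimensions of length; the conversion factor is G/c².
6.04e24 kg × (G/c²) = 4.485e-3 m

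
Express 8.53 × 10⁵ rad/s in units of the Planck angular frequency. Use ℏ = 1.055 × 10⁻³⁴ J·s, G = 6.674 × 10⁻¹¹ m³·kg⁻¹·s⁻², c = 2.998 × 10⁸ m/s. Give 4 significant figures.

Planck angular frequency: ω_P = √(c⁵/(ℏG)) = 1.855 × 10⁴³ rad/s.
8.53 × 10⁵ / 1.855 × 10⁴³ = 4.599 × 10⁻³⁸

4.599 × 10⁻³⁸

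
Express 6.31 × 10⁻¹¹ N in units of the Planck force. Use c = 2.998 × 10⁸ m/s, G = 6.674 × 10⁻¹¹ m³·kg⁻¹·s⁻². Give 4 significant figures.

5.213 × 10⁻⁵⁵

Planck force: F_P = c⁴/G = 1.210 × 10⁴⁴ N.
6.31 × 10⁻¹¹ / 1.210 × 10⁴⁴ = 5.213 × 10⁻⁵⁵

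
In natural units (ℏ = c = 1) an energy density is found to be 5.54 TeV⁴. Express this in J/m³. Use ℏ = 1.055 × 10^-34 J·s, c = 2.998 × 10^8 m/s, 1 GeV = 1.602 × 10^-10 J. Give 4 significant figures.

1.153 × 10^50 J/m³

[E]/[L]³ = [E]⁴/(ℏc)³; restore (ℏc)⁻³.
1 GeV⁴ → 1/(ℏc)³ × (1 GeV in J)⁴ = 2.082 × 10^37 J/m³.
Convert the energy scale: 5.54 TeV⁴ = 5.54 × 10^12 GeV⁴.
Result: 5.54 × 10^12 × 2.082 × 10^37 = 1.153 × 10^50 J/m³.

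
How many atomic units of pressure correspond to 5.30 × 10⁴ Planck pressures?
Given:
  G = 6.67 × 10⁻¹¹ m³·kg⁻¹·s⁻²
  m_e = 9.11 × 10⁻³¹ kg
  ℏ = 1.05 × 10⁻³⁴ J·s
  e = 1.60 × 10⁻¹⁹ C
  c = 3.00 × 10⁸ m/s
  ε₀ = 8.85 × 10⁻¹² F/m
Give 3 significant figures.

Planck pressure: p_P = c⁷/(ℏG²) = 4.68 × 10¹¹³ Pa
atomic unit of pressure: P_au = E_h/a₀³ = m_e⁴e¹⁰/((4πε₀)⁵ℏ⁸) = 3.01 × 10¹³ Pa
5.30 × 10⁴ × 4.68 × 10¹¹³ / 3.01 × 10¹³ = 8.24 × 10¹⁰⁴

8.24 × 10¹⁰⁴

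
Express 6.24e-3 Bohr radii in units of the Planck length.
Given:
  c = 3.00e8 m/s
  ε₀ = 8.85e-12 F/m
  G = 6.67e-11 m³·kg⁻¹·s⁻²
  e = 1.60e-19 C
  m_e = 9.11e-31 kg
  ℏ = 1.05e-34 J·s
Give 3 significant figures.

2.04e22

Bohr radius: a₀ = 4πε₀ℏ²/(m_e e²) = 5.26e-11 m
Planck length: ℓ_P = √(ℏG/c³) = 1.61e-35 m
6.24e-3 × 5.26e-11 / 1.61e-35 = 2.04e22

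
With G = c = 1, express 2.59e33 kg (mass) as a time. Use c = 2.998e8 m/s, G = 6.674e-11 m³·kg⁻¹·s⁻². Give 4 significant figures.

6.415e-3 s

Mass → time via G/c³.
2.59e33 kg × (G/c³) = 6.415e-3 s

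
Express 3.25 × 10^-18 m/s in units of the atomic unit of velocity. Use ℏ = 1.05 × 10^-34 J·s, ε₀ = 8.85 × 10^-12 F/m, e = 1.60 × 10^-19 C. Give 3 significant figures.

atomic unit of velocity: v_au = e²/(4πε₀ℏ) = 2.19 × 10^6 m/s.
3.25 × 10^-18 / 2.19 × 10^6 = 1.48 × 10^-24

1.48 × 10^-24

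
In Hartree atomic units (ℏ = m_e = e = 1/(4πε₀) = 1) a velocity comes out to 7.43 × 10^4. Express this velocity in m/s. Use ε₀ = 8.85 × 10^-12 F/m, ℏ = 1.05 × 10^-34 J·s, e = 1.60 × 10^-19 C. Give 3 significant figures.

One atomic unit of velocity: v_au = e²/(4πε₀ℏ) = 2.19 × 10^6 m/s.
7.43 × 10^4 × 2.19 × 10^6 m/s = 1.63 × 10^11 m/s

1.63 × 10^11 m/s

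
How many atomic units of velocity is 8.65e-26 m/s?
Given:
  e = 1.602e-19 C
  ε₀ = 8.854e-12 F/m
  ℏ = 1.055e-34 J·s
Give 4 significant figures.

3.956e-32

atomic unit of velocity: v_au = e²/(4πε₀ℏ) = 2.186e6 m/s.
8.65e-26 / 2.186e6 = 3.956e-32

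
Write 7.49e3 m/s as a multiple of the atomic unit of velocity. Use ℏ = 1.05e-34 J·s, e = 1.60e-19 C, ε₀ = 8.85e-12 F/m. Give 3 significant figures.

atomic unit of velocity: v_au = e²/(4πε₀ℏ) = 2.19e6 m/s.
7.49e3 / 2.19e6 = 3.42e-3

3.42e-3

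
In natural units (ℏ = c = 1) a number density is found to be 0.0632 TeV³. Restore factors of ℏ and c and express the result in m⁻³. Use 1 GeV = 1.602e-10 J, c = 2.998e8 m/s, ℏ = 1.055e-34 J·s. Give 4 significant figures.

Number density is [L]⁻³ = [E]³/(ℏc)³.
1 GeV³ → 1/(ℏc)³ × (1 GeV in J)³ = 1.299e47 m⁻³.
Convert the energy scale: 0.0632 TeV³ = 6.32e7 GeV³.
Result: 6.32e7 × 1.299e47 = 8.212e54 m⁻³.

8.212e54 m⁻³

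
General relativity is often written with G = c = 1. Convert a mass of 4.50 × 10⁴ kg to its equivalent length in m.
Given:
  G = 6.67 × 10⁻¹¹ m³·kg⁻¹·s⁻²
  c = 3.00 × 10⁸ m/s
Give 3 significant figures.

In G = c = 1 units mass has dimensions of length; the conversion factor is G/c².
4.50 × 10⁴ kg × (G/c²) = 3.34 × 10⁻²³ m

3.34 × 10⁻²³ m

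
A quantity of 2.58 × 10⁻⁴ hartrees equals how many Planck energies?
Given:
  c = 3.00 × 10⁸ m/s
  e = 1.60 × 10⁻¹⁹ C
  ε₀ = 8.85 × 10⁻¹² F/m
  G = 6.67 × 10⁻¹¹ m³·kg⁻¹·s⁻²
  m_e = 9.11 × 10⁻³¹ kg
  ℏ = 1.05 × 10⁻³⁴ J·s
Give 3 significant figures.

hartree: E_h = m_e e⁴/(4πε₀ℏ)² = 4.38 × 10⁻¹⁸ J
Planck energy: E_P = √(ℏc⁵/G) = 1.96 × 10⁹ J
2.58 × 10⁻⁴ × 4.38 × 10⁻¹⁸ / 1.96 × 10⁹ = 5.78 × 10⁻³¹

5.78 × 10⁻³¹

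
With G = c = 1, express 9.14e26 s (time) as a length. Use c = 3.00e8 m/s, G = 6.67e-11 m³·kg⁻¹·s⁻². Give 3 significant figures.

Time → length via c.
9.14e26 s × (c) = 2.74e35 m

2.74e35 m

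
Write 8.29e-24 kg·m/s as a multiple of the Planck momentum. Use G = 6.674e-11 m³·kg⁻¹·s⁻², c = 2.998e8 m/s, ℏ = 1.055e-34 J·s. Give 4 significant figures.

1.270e-24

Planck momentum: p_P = √(ℏc³/G) = 6.527 kg·m/s.
8.29e-24 / 6.527 = 1.270e-24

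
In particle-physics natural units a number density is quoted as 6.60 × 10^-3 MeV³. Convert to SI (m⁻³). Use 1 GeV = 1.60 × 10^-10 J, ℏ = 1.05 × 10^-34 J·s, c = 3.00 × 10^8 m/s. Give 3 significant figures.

Number density is [L]⁻³ = [E]³/(ℏc)³.
1 GeV³ → 1/(ℏc)³ × (1 GeV in J)³ = 1.31 × 10^47 m⁻³.
Convert the energy scale: 6.60 × 10^-3 MeV³ = 6.60 × 10^-12 GeV³.
Result: 6.60 × 10^-12 × 1.31 × 10^47 = 8.65 × 10^35 m⁻³.

8.65 × 10^35 m⁻³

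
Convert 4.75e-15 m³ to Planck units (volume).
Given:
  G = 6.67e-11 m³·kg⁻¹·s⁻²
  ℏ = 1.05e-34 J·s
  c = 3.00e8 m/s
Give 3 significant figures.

Planck volume: V_P = (ℏG/c³)^(3/2) = 4.18e-105 m³.
4.75e-15 / 4.18e-105 = 1.14e90

1.14e90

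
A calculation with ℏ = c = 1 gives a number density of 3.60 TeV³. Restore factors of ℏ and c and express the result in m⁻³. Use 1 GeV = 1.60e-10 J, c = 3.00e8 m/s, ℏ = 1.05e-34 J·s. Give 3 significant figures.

Number density is [L]⁻³ = [E]³/(ℏc)³.
1 GeV³ → 1/(ℏc)³ × (1 GeV in J)³ = 1.31e47 m⁻³.
Convert the energy scale: 3.60 TeV³ = 3.60e9 GeV³.
Result: 3.60e9 × 1.31e47 = 4.72e56 m⁻³.

4.72e56 m⁻³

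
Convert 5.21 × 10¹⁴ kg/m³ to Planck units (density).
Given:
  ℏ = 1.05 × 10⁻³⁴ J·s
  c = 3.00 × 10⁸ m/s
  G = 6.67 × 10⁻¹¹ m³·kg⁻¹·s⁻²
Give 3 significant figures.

Planck density: ρ_P = c⁵/(ℏG²) = 5.20 × 10⁹⁶ kg/m³.
5.21 × 10¹⁴ / 5.20 × 10⁹⁶ = 1.00 × 10⁻⁸²

1.00 × 10⁻⁸²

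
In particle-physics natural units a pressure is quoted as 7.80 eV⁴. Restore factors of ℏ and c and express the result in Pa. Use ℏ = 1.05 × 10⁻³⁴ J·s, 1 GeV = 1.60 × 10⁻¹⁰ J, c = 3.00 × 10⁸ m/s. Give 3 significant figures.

164 Pa

Pressure is [E]/[L]³ = [E]⁴/(ℏc)³.
1 GeV⁴ → 1/(ℏc)³ × (1 GeV in J)⁴ = 2.10 × 10³⁷ Pa.
Convert the energy scale: 7.80 eV⁴ = 7.80 × 10⁻³⁶ GeV⁴.
Result: 7.80 × 10⁻³⁶ × 2.10 × 10³⁷ = 164 Pa.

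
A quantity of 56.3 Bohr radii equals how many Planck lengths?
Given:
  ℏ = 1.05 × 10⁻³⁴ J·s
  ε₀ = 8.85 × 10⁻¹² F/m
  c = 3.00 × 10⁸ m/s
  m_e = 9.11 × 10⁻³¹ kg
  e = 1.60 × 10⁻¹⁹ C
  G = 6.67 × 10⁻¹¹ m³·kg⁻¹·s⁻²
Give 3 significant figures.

Bohr radius: a₀ = 4πε₀ℏ²/(m_e e²) = 5.26 × 10⁻¹¹ m
Planck length: ℓ_P = √(ℏG/c³) = 1.61 × 10⁻³⁵ m
56.3 × 5.26 × 10⁻¹¹ / 1.61 × 10⁻³⁵ = 1.84 × 10²⁶

1.84 × 10²⁶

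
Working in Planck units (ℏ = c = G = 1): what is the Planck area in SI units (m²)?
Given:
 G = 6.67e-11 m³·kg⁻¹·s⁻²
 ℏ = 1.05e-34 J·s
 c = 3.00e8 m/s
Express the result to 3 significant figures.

Dimensional analysis gives A_P = ℏG/c³.
  = 7.00e-45 / 2.70e25
  = 2.59e-70 m²

2.59e-70 m²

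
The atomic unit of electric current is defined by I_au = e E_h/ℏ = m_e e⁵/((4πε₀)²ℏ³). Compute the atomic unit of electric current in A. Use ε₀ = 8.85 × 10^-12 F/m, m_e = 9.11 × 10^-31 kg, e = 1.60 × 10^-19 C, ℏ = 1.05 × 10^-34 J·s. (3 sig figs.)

6.67 × 10^-3 A

I_au = e E_h/ℏ = m_e e⁵/((4πε₀)²ℏ³)
E_h = 4.38 × 10^-18 J
e·E_h/ℏ = 6.67 × 10^-3 A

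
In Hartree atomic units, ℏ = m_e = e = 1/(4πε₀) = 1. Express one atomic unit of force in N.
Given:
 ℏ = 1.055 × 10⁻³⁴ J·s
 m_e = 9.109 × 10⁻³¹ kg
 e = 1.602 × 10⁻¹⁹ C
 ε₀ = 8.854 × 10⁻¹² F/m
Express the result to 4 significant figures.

Dimensional analysis gives F_au = E_h/a₀ = m_e²e⁶/((4πε₀)³ℏ⁴).
E_h = 4.354 × 10⁻¹⁸ J
a₀ = 5.297 × 10⁻¹¹ m
E_h/a₀ = 8.220 × 10⁻⁸ N

8.220 × 10⁻⁸ N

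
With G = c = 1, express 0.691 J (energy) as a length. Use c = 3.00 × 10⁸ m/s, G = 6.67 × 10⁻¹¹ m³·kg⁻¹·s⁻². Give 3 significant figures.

5.69 × 10⁻⁴⁵ m

Energy → length via G/c⁴.
0.691 J × (G/c⁴) = 5.69 × 10⁻⁴⁵ m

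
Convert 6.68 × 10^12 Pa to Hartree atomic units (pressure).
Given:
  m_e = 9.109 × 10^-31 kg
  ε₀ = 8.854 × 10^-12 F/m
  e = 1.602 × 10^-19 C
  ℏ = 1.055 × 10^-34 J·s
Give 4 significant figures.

0.2281

atomic unit of pressure: P_au = E_h/a₀³ = m_e⁴e¹⁰/((4πε₀)⁵ℏ⁸) = 2.929 × 10^13 Pa.
6.68 × 10^12 / 2.929 × 10^13 = 0.2281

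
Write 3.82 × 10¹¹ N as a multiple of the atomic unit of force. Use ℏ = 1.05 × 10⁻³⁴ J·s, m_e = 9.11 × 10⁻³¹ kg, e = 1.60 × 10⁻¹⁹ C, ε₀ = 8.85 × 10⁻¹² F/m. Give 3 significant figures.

4.59 × 10¹⁸

atomic unit of force: F_au = E_h/a₀ = m_e²e⁶/((4πε₀)³ℏ⁴) = 8.33 × 10⁻⁸ N.
3.82 × 10¹¹ / 8.33 × 10⁻⁸ = 4.59 × 10¹⁸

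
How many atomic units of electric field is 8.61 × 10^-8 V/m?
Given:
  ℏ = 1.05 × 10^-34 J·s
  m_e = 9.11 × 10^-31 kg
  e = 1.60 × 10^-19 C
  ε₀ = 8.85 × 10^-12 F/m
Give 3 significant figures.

1.65 × 10^-19

atomic unit of electric field: E_au = E_h/(e a₀) = m_e²e⁵/((4πε₀)³ℏ⁴) = 5.20 × 10^11 V/m.
8.61 × 10^-8 / 5.20 × 10^11 = 1.65 × 10^-19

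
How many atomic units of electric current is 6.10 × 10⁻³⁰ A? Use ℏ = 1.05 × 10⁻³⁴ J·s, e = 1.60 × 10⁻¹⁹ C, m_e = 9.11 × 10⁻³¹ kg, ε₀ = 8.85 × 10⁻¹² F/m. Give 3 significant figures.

atomic unit of electric current: I_au = e E_h/ℏ = m_e e⁵/((4πε₀)²ℏ³) = 6.67 × 10⁻³ A.
6.10 × 10⁻³⁰ / 6.67 × 10⁻³ = 9.14 × 10⁻²⁸

9.14 × 10⁻²⁸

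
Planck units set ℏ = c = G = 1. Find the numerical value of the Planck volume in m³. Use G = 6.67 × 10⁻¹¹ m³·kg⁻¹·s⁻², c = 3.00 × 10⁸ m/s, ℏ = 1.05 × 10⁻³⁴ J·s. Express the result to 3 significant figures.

4.18 × 10⁻¹⁰⁵ m³

Dimensional analysis gives V_P = (ℏG/c³)^(3/2).
  = √(1.75 × 10⁻²⁰⁹)
  = 4.18 × 10⁻¹⁰⁵ m³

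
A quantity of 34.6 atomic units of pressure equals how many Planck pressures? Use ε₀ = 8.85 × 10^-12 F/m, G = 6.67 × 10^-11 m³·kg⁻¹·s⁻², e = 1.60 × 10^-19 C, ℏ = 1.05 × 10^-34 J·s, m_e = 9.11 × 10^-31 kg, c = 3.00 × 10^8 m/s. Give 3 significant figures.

atomic unit of pressure: P_au = E_h/a₀³ = m_e⁴e¹⁰/((4πε₀)⁵ℏ⁸) = 3.01 × 10^13 Pa
Planck pressure: p_P = c⁷/(ℏG²) = 4.68 × 10^113 Pa
34.6 × 3.01 × 10^13 / 4.68 × 10^113 = 2.23 × 10^-99

2.23 × 10^-99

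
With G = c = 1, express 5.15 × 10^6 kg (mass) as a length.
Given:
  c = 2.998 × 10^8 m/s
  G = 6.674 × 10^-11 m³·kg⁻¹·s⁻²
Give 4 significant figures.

3.824 × 10^-21 m

In G = c = 1 units mass has dimensions of length; the conversion factor is G/c².
5.15 × 10^6 kg × (G/c²) = 3.824 × 10^-21 m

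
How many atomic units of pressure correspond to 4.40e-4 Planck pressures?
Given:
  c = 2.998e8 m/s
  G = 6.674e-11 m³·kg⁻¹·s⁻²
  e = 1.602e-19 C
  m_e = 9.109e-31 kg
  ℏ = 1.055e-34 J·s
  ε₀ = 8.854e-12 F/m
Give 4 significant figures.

Planck pressure: p_P = c⁷/(ℏG²) = 4.632e113 Pa
atomic unit of pressure: P_au = E_h/a₀³ = m_e⁴e¹⁰/((4πε₀)⁵ℏ⁸) = 2.929e13 Pa
4.40e-4 × 4.632e113 / 2.929e13 = 6.958e96

6.958e96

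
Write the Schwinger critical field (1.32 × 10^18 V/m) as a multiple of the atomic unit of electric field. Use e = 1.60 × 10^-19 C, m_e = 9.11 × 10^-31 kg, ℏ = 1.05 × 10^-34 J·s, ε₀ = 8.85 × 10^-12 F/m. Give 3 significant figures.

2.54 × 10^6

atomic unit of electric field: E_au = E_h/(e a₀) = m_e²e⁵/((4πε₀)³ℏ⁴) = 5.20 × 10^11 V/m.
1.32 × 10^18 / 5.20 × 10^11 = 2.54 × 10^6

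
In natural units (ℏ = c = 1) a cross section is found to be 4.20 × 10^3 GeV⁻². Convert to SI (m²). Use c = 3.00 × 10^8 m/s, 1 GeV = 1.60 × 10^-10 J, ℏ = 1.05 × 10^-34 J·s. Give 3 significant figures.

Area is [L]² = [E]⁻²·(ℏc)²; restore (ℏc)².
1 GeV⁻² → (ℏc)² × (1 GeV in J)⁻² = 3.88 × 10^-32 m².
Result: 4.20 × 10^3 × 3.88 × 10^-32 = 1.63 × 10^-28 m².

1.63 × 10^-28 m²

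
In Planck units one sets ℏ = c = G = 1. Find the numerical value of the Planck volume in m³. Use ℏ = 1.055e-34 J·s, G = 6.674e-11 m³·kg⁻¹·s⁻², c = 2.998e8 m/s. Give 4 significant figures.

4.224e-105 m³

V_P = (ℏG/c³)^(3/2)
  = √(1.784e-209)
  = 4.224e-105 m³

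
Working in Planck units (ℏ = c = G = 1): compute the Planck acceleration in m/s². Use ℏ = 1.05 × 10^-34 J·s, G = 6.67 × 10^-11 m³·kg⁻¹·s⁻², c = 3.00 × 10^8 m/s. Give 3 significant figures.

5.59 × 10^51 m/s²

The unique combination of the constants set to 1 with dimensions of acceleration is a_P = √(c⁷/(ℏG)).
  = √(3.12 × 10^103)
  = 5.59 × 10^51 m/s²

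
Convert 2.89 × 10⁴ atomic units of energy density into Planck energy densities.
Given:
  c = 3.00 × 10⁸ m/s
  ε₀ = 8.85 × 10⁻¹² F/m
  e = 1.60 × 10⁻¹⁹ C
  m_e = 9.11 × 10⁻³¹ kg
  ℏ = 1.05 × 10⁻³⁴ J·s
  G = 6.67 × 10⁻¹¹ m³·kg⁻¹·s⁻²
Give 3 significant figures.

atomic unit of energy density: u_au = E_h/a₀³ = m_e⁴e¹⁰/((4πε₀)⁵ℏ⁸) = 3.01 × 10¹³ J/m³
Planck energy density: u_P = c⁷/(ℏG²) = 4.68 × 10¹¹³ J/m³
2.89 × 10⁴ × 3.01 × 10¹³ / 4.68 × 10¹¹³ = 1.86 × 10⁻⁹⁶

1.86 × 10⁻⁹⁶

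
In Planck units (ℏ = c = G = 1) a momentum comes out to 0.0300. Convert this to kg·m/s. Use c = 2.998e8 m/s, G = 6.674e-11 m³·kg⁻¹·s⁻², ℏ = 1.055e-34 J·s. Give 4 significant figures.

0.1958 kg·m/s

One Planck momentum: p_P = √(ℏc³/G) = 6.527 kg·m/s.
0.0300 × 6.527 kg·m/s = 0.1958 kg·m/s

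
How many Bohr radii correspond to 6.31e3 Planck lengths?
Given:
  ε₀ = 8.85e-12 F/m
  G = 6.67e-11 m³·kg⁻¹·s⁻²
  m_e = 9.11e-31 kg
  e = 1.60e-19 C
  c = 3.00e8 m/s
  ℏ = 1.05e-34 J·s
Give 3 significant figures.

Planck length: ℓ_P = √(ℏG/c³) = 1.61e-35 m
Bohr radius: a₀ = 4πε₀ℏ²/(m_e e²) = 5.26e-11 m
6.31e3 × 1.61e-35 / 5.26e-11 = 1.93e-21

1.93e-21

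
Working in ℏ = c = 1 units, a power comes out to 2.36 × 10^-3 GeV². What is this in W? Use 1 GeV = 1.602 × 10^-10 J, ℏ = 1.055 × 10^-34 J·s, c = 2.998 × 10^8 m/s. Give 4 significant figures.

Power is [E]/[T] = [E]²/ℏ.
1 GeV² → 1/ℏ × (1 GeV in J)² = 2.433 × 10^14 W.
Result: 2.36 × 10^-3 × 2.433 × 10^14 = 5.741 × 10^11 W.

5.741 × 10^11 W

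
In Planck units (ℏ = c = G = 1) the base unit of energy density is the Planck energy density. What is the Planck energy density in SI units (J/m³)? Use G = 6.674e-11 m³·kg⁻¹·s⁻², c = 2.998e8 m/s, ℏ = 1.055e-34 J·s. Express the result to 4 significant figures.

u_P = c⁷/(ℏG²)
  = 2.177e59 / 4.699e-55
  = 4.632e113 J/m³

4.632e113 J/m³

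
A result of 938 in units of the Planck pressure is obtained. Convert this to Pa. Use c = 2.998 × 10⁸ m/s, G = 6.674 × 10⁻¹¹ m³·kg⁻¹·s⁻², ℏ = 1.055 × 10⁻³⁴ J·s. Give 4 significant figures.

4.345 × 10¹¹⁶ Pa

One Planck pressure: p_P = c⁷/(ℏG²) = 4.632 × 10¹¹³ Pa.
938 × 4.632 × 10¹¹³ Pa = 4.345 × 10¹¹⁶ Pa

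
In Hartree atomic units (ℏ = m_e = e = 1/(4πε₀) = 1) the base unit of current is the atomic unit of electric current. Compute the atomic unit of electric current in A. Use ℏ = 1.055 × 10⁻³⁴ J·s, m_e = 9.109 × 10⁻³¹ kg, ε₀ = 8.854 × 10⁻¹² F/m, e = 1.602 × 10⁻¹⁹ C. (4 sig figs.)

I_au = e E_h/ℏ = m_e e⁵/((4πε₀)²ℏ³)
E_h = 4.354 × 10⁻¹⁸ J
e·E_h/ℏ = 6.612 × 10⁻³ A

6.612 × 10⁻³ A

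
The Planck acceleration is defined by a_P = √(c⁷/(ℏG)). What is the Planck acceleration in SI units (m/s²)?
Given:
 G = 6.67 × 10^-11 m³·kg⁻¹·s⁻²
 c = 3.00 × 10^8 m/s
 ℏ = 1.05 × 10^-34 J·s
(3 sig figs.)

a_P = √(c⁷/(ℏG))
  = √(3.12 × 10^103)
  = 5.59 × 10^51 m/s²

5.59 × 10^51 m/s²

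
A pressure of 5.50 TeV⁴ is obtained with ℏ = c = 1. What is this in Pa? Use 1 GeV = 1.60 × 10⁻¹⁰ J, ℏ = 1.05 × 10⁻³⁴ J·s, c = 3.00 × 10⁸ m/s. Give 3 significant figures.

Pressure is [E]/[L]³ = [E]⁴/(ℏc)³.
1 GeV⁴ → 1/(ℏc)³ × (1 GeV in J)⁴ = 2.10 × 10³⁷ Pa.
Convert the energy scale: 5.50 TeV⁴ = 5.50 × 10¹² GeV⁴.
Result: 5.50 × 10¹² × 2.10 × 10³⁷ = 1.15 × 10⁵⁰ Pa.

1.15 × 10⁵⁰ Pa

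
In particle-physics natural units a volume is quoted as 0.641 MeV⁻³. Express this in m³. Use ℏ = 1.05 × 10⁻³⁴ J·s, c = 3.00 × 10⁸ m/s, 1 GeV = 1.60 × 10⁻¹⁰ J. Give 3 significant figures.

Volume is [L]³ = [E]⁻³·(ℏc)³.
1 GeV⁻³ → (ℏc)³ × (1 GeV in J)⁻³ = 7.63 × 10⁻⁴⁸ m³.
Convert the energy scale: 0.641 MeV⁻³ = 6.41 × 10⁸ GeV⁻³.
Result: 6.41 × 10⁸ × 7.63 × 10⁻⁴⁸ = 4.89 × 10⁻³⁹ m³.

4.89 × 10⁻³⁹ m³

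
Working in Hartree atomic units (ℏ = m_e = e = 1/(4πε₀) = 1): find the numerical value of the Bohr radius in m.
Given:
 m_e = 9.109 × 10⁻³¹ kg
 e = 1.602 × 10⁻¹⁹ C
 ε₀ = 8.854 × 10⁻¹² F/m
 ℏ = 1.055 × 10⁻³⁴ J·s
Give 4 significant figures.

The unique combination of the constants set to 1 with dimensions of length is a₀ = 4πε₀ℏ²/(m_e e²).
  = 1.238 × 10⁻⁷⁸ / 2.338 × 10⁻⁶⁸
  = 5.297 × 10⁻¹¹ m

5.297 × 10⁻¹¹ m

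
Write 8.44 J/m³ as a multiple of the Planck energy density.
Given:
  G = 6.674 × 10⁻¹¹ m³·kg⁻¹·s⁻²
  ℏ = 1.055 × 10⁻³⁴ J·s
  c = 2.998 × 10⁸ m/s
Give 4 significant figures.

1.822 × 10⁻¹¹³

Planck energy density: u_P = c⁷/(ℏG²) = 4.632 × 10¹¹³ J/m³.
8.44 / 4.632 × 10¹¹³ = 1.822 × 10⁻¹¹³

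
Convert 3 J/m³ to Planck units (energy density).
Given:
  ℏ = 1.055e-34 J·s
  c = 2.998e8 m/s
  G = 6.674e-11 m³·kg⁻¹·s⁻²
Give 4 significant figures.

6.476e-114

Planck energy density: u_P = c⁷/(ℏG²) = 4.632e113 J/m³.
3 / 4.632e113 = 6.476e-114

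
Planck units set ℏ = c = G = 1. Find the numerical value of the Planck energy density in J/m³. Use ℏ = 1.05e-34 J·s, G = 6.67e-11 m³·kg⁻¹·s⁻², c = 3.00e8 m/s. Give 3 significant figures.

4.68e113 J/m³

Dimensional analysis gives u_P = c⁷/(ℏG²).
  = 2.19e59 / 4.67e-55
  = 4.68e113 J/m³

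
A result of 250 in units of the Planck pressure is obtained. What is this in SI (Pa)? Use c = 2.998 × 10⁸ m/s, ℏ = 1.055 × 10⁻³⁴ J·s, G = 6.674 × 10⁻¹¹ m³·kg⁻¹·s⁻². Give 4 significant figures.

1.158 × 10¹¹⁶ Pa

One Planck pressure: p_P = c⁷/(ℏG²) = 4.632 × 10¹¹³ Pa.
250 × 4.632 × 10¹¹³ Pa = 1.158 × 10¹¹⁶ Pa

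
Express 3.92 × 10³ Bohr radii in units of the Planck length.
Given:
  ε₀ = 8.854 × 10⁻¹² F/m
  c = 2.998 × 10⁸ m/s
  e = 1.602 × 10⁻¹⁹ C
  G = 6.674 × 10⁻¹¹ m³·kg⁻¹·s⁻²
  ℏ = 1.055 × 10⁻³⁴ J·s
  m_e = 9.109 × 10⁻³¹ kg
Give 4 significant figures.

Bohr radius: a₀ = 4πε₀ℏ²/(m_e e²) = 5.297 × 10⁻¹¹ m
Planck length: ℓ_P = √(ℏG/c³) = 1.616 × 10⁻³⁵ m
3.92 × 10³ × 5.297 × 10⁻¹¹ / 1.616 × 10⁻³⁵ = 1.285 × 10²⁸

1.285 × 10²⁸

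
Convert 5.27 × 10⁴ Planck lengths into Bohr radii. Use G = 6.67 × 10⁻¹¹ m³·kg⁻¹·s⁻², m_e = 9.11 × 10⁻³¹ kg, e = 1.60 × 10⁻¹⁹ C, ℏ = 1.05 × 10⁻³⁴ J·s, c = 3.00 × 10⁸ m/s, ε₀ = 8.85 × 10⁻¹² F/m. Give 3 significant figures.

Planck length: ℓ_P = √(ℏG/c³) = 1.61 × 10⁻³⁵ m
Bohr radius: a₀ = 4πε₀ℏ²/(m_e e²) = 5.26 × 10⁻¹¹ m
5.27 × 10⁴ × 1.61 × 10⁻³⁵ / 5.26 × 10⁻¹¹ = 1.61 × 10⁻²⁰

1.61 × 10⁻²⁰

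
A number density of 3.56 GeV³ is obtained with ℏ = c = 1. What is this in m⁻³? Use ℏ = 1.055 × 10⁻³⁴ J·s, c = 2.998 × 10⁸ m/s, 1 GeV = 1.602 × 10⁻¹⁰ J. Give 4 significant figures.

Number density is [L]⁻³ = [E]³/(ℏc)³.
1 GeV³ → 1/(ℏc)³ × (1 GeV in J)³ = 1.299 × 10⁴⁷ m⁻³.
Result: 3.56 × 1.299 × 10⁴⁷ = 4.626 × 10⁴⁷ m⁻³.

4.626 × 10⁴⁷ m⁻³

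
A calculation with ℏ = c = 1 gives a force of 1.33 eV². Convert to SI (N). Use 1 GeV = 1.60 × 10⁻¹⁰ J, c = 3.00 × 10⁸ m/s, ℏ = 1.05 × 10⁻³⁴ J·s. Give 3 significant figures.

Force is [E]/[L] = [E]²/(ℏc); restore (ℏc)⁻¹.
1 GeV² → 1/(ℏc) × (1 GeV in J)² = 8.13 × 10⁵ N.
Convert the energy scale: 1.33 eV² = 1.33 × 10⁻¹⁸ GeV².
Result: 1.33 × 10⁻¹⁸ × 8.13 × 10⁵ = 1.08 × 10⁻¹² N.

1.08 × 10⁻¹² N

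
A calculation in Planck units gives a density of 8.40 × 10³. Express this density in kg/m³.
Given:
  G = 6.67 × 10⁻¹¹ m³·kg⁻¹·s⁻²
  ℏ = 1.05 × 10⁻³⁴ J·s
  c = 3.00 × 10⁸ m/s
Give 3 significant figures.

One Planck density: ρ_P = c⁵/(ℏG²) = 5.20 × 10⁹⁶ kg/m³.
8.40 × 10³ × 5.20 × 10⁹⁶ kg/m³ = 4.37 × 10¹⁰⁰ kg/m³

4.37 × 10¹⁰⁰ kg/m³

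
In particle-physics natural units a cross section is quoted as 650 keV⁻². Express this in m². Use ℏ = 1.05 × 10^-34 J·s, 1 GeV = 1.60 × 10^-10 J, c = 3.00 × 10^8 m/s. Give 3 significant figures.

Area is [L]² = [E]⁻²·(ℏc)²; restore (ℏc)².
1 GeV⁻² → (ℏc)² × (1 GeV in J)⁻² = 3.88 × 10^-32 m².
Convert the energy scale: 650 keV⁻² = 6.50 × 10^14 GeV⁻².
Result: 6.50 × 10^14 × 3.88 × 10^-32 = 2.52 × 10^-17 m².

2.52 × 10^-17 m²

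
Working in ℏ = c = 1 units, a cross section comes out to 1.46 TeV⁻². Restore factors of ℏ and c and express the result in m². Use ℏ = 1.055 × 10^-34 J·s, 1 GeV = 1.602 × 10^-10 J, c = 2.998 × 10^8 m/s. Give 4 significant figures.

5.691 × 10^-38 m²

Area is [L]² = [E]⁻²·(ℏc)²; restore (ℏc)².
1 GeV⁻² → (ℏc)² × (1 GeV in J)⁻² = 3.898 × 10^-32 m².
Convert the energy scale: 1.46 TeV⁻² = 1.46 × 10^-6 GeV⁻².
Result: 1.46 × 10^-6 × 3.898 × 10^-32 = 5.691 × 10^-38 m².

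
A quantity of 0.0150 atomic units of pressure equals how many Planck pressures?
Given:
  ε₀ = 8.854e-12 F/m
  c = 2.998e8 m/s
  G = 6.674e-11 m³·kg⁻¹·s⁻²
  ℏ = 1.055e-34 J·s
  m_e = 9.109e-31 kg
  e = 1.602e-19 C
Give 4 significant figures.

atomic unit of pressure: P_au = E_h/a₀³ = m_e⁴e¹⁰/((4πε₀)⁵ℏ⁸) = 2.929e13 Pa
Planck pressure: p_P = c⁷/(ℏG²) = 4.632e113 Pa
0.0150 × 2.929e13 / 4.632e113 = 9.485e-103

9.485e-103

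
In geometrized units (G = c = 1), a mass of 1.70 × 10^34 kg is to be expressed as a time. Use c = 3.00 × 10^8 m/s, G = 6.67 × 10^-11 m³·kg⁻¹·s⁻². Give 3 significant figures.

Mass → time via G/c³.
1.70 × 10^34 kg × (G/c³) = 0.0420 s

0.0420 s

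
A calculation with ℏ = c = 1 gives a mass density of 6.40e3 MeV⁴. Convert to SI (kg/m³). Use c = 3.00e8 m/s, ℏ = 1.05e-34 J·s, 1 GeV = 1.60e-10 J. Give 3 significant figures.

1.49e12 kg/m³

Mass density is [E]/(c²[L]³) = [E]⁴/(ℏ³c⁵).
1 GeV⁴ → 1/(ℏ³c⁵) × (1 GeV in J)⁴ = 2.33e20 kg/m³.
Convert the energy scale: 6.40e3 MeV⁴ = 6.40e-9 GeV⁴.
Result: 6.40e-9 × 2.33e20 = 1.49e12 kg/m³.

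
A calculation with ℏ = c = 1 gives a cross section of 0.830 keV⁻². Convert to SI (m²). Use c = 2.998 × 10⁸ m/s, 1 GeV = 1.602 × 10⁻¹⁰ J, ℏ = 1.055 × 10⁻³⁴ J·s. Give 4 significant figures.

3.235 × 10⁻²⁰ m²

Area is [L]² = [E]⁻²·(ℏc)²; restore (ℏc)².
1 GeV⁻² → (ℏc)² × (1 GeV in J)⁻² = 3.898 × 10⁻³² m².
Convert the energy scale: 0.830 keV⁻² = 8.30 × 10¹¹ GeV⁻².
Result: 8.30 × 10¹¹ × 3.898 × 10⁻³² = 3.235 × 10⁻²⁰ m².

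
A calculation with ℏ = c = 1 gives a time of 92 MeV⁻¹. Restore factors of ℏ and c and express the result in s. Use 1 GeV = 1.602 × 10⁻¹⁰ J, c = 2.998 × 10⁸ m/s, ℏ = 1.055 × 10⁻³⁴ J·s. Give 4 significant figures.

A time is [E]⁻¹ in ℏ=c=1; restore one factor of ℏ.
1 GeV⁻¹ → ℏ × (1 GeV in J)⁻¹ = 6.586 × 10⁻²⁵ s.
Convert the energy scale: 92 MeV⁻¹ = 9.20 × 10⁴ GeV⁻¹.
Result: 9.20 × 10⁴ × 6.586 × 10⁻²⁵ = 6.059 × 10⁻²⁰ s.

6.059 × 10⁻²⁰ s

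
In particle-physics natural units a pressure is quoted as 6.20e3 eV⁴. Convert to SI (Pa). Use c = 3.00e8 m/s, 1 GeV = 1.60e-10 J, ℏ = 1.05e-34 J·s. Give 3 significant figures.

Pressure is [E]/[L]³ = [E]⁴/(ℏc)³.
1 GeV⁴ → 1/(ℏc)³ × (1 GeV in J)⁴ = 2.10e37 Pa.
Convert the energy scale: 6.20e3 eV⁴ = 6.20e-33 GeV⁴.
Result: 6.20e-33 × 2.10e37 = 1.30e5 Pa.

1.30e5 Pa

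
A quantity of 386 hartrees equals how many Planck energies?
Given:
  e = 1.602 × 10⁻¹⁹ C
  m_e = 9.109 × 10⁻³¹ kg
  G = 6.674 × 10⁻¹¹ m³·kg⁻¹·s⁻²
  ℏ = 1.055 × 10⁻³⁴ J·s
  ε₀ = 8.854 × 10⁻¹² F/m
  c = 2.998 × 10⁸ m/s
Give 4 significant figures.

8.590 × 10⁻²⁵

hartree: E_h = m_e e⁴/(4πε₀ℏ)² = 4.354 × 10⁻¹⁸ J
Planck energy: E_P = √(ℏc⁵/G) = 1.957 × 10⁹ J
386 × 4.354 × 10⁻¹⁸ / 1.957 × 10⁹ = 8.590 × 10⁻²⁵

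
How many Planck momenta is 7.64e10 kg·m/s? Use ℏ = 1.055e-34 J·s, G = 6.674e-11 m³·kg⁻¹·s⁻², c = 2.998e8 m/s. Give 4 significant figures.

1.171e10

Planck momentum: p_P = √(ℏc³/G) = 6.527 kg·m/s.
7.64e10 / 6.527 = 1.171e10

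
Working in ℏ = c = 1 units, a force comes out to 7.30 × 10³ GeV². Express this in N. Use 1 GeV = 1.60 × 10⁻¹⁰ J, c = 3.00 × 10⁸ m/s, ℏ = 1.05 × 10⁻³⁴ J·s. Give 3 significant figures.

Force is [E]/[L] = [E]²/(ℏc); restore (ℏc)⁻¹.
1 GeV² → 1/(ℏc) × (1 GeV in J)² = 8.13 × 10⁵ N.
Result: 7.30 × 10³ × 8.13 × 10⁵ = 5.93 × 10⁹ N.

5.93 × 10⁹ N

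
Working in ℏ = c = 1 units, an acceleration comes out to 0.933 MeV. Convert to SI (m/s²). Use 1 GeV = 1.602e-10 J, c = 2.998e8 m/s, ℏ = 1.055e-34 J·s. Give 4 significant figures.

Acceleration is [L]/[T]² = c·[E]/ℏ.
1 GeV → c/ℏ × (1 GeV in J) = 4.552e32 m/s².
Convert the energy scale: 0.933 MeV = 9.33e-4 GeV.
Result: 9.33e-4 × 4.552e32 = 4.247e29 m/s².

4.247e29 m/s²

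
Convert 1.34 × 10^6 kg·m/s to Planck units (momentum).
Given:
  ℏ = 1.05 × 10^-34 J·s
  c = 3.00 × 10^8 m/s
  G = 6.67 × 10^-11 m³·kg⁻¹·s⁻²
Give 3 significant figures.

2.06 × 10^5

Planck momentum: p_P = √(ℏc³/G) = 6.52 kg·m/s.
1.34 × 10^6 / 6.52 = 2.06 × 10^5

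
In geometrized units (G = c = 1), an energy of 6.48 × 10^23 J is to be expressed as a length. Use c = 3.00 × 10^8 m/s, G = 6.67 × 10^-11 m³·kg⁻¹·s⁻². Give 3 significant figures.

Energy → length via G/c⁴.
6.48 × 10^23 J × (G/c⁴) = 5.34 × 10^-21 m

5.34 × 10^-21 m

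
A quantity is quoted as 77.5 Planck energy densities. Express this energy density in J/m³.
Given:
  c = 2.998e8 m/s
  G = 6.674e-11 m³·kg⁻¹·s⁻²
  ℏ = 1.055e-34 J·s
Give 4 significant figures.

3.590e115 J/m³

One Planck energy density: u_P = c⁷/(ℏG²) = 4.632e113 J/m³.
77.5 × 4.632e113 J/m³ = 3.590e115 J/m³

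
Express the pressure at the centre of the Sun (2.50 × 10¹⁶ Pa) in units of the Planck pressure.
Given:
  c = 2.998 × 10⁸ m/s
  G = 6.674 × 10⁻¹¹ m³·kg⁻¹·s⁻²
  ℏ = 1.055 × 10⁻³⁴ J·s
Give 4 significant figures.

Planck pressure: p_P = c⁷/(ℏG²) = 4.632 × 10¹¹³ Pa.
2.50 × 10¹⁶ / 4.632 × 10¹¹³ = 5.397 × 10⁻⁹⁸

5.397 × 10⁻⁹⁸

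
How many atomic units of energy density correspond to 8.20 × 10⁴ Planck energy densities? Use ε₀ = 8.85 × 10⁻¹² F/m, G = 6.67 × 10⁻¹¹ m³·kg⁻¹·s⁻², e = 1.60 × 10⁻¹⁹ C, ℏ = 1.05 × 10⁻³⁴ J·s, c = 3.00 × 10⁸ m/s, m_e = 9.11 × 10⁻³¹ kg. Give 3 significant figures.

Planck energy density: u_P = c⁷/(ℏG²) = 4.68 × 10¹¹³ J/m³
atomic unit of energy density: u_au = E_h/a₀³ = m_e⁴e¹⁰/((4πε₀)⁵ℏ⁸) = 3.01 × 10¹³ J/m³
8.20 × 10⁴ × 4.68 × 10¹¹³ / 3.01 × 10¹³ = 1.27 × 10¹⁰⁵

1.27 × 10¹⁰⁵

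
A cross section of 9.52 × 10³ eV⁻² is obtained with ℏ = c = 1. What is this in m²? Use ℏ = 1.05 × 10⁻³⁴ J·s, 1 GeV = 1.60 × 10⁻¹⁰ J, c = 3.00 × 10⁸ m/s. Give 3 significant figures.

3.69 × 10⁻¹⁰ m²

Area is [L]² = [E]⁻²·(ℏc)²; restore (ℏc)².
1 GeV⁻² → (ℏc)² × (1 GeV in J)⁻² = 3.88 × 10⁻³² m².
Convert the energy scale: 9.52 × 10³ eV⁻² = 9.52 × 10²¹ GeV⁻².
Result: 9.52 × 10²¹ × 3.88 × 10⁻³² = 3.69 × 10⁻¹⁰ m².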